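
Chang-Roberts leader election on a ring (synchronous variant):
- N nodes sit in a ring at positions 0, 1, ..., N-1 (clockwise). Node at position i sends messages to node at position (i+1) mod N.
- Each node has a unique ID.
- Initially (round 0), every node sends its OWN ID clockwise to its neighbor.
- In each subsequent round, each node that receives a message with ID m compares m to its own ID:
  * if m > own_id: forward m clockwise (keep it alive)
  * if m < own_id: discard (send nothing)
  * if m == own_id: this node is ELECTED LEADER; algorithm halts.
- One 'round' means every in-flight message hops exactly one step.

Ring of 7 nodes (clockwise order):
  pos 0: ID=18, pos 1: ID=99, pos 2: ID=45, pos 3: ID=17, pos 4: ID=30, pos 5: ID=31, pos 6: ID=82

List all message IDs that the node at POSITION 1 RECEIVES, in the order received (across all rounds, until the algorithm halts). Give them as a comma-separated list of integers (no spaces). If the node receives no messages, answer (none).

Round 1: pos1(id99) recv 18: drop; pos2(id45) recv 99: fwd; pos3(id17) recv 45: fwd; pos4(id30) recv 17: drop; pos5(id31) recv 30: drop; pos6(id82) recv 31: drop; pos0(id18) recv 82: fwd
Round 2: pos3(id17) recv 99: fwd; pos4(id30) recv 45: fwd; pos1(id99) recv 82: drop
Round 3: pos4(id30) recv 99: fwd; pos5(id31) recv 45: fwd
Round 4: pos5(id31) recv 99: fwd; pos6(id82) recv 45: drop
Round 5: pos6(id82) recv 99: fwd
Round 6: pos0(id18) recv 99: fwd
Round 7: pos1(id99) recv 99: ELECTED

Answer: 18,82,99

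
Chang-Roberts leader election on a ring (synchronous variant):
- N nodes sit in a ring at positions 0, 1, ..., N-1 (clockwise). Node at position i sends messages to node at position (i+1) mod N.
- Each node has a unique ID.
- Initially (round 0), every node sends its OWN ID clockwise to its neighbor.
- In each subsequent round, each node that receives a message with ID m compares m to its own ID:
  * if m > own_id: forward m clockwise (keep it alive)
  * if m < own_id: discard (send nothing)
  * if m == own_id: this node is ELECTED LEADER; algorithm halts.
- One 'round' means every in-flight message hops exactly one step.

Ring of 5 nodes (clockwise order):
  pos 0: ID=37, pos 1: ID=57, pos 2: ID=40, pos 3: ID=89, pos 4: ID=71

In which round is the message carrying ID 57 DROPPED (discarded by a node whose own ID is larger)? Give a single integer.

Answer: 2

Derivation:
Round 1: pos1(id57) recv 37: drop; pos2(id40) recv 57: fwd; pos3(id89) recv 40: drop; pos4(id71) recv 89: fwd; pos0(id37) recv 71: fwd
Round 2: pos3(id89) recv 57: drop; pos0(id37) recv 89: fwd; pos1(id57) recv 71: fwd
Round 3: pos1(id57) recv 89: fwd; pos2(id40) recv 71: fwd
Round 4: pos2(id40) recv 89: fwd; pos3(id89) recv 71: drop
Round 5: pos3(id89) recv 89: ELECTED
Message ID 57 originates at pos 1; dropped at pos 3 in round 2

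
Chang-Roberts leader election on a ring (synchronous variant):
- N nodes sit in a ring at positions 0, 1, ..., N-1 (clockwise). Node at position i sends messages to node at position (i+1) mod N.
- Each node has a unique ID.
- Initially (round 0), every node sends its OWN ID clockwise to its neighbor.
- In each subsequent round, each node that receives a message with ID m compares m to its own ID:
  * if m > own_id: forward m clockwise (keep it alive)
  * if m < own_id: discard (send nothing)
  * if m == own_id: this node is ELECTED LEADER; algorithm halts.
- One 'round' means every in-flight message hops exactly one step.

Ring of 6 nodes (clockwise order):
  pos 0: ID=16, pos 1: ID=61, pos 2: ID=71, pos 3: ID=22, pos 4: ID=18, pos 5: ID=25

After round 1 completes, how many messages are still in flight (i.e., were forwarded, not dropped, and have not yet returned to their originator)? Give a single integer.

Round 1: pos1(id61) recv 16: drop; pos2(id71) recv 61: drop; pos3(id22) recv 71: fwd; pos4(id18) recv 22: fwd; pos5(id25) recv 18: drop; pos0(id16) recv 25: fwd
After round 1: 3 messages still in flight

Answer: 3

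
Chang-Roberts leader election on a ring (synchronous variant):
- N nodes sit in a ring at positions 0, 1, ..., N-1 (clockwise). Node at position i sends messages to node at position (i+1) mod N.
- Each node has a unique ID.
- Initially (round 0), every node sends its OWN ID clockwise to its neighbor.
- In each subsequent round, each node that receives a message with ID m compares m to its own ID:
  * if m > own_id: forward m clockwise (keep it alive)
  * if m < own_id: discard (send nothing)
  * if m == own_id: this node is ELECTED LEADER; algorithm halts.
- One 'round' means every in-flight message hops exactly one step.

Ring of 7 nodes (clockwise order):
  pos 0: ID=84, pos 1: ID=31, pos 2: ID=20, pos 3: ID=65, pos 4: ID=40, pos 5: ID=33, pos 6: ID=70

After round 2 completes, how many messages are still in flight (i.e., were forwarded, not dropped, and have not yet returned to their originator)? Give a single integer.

Round 1: pos1(id31) recv 84: fwd; pos2(id20) recv 31: fwd; pos3(id65) recv 20: drop; pos4(id40) recv 65: fwd; pos5(id33) recv 40: fwd; pos6(id70) recv 33: drop; pos0(id84) recv 70: drop
Round 2: pos2(id20) recv 84: fwd; pos3(id65) recv 31: drop; pos5(id33) recv 65: fwd; pos6(id70) recv 40: drop
After round 2: 2 messages still in flight

Answer: 2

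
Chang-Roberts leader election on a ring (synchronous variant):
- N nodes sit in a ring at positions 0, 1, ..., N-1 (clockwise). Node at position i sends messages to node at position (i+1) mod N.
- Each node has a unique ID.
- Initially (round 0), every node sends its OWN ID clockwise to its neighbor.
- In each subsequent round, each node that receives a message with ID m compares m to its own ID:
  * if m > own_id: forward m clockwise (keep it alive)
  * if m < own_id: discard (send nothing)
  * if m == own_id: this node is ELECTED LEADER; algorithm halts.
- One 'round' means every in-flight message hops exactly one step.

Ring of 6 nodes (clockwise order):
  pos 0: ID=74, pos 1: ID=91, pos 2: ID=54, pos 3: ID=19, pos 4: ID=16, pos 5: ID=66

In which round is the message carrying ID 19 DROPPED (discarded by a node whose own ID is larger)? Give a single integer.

Answer: 2

Derivation:
Round 1: pos1(id91) recv 74: drop; pos2(id54) recv 91: fwd; pos3(id19) recv 54: fwd; pos4(id16) recv 19: fwd; pos5(id66) recv 16: drop; pos0(id74) recv 66: drop
Round 2: pos3(id19) recv 91: fwd; pos4(id16) recv 54: fwd; pos5(id66) recv 19: drop
Round 3: pos4(id16) recv 91: fwd; pos5(id66) recv 54: drop
Round 4: pos5(id66) recv 91: fwd
Round 5: pos0(id74) recv 91: fwd
Round 6: pos1(id91) recv 91: ELECTED
Message ID 19 originates at pos 3; dropped at pos 5 in round 2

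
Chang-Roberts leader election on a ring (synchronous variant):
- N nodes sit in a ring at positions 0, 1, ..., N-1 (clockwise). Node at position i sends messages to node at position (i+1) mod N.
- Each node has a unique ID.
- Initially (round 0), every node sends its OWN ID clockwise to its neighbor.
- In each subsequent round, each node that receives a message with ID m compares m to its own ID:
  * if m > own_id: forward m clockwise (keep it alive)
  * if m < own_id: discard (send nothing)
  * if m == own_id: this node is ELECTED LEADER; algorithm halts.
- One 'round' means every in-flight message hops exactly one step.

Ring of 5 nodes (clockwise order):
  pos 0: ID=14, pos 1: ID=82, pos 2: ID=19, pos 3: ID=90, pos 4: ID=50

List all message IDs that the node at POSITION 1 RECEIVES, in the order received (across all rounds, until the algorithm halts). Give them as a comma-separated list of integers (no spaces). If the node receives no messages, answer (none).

Round 1: pos1(id82) recv 14: drop; pos2(id19) recv 82: fwd; pos3(id90) recv 19: drop; pos4(id50) recv 90: fwd; pos0(id14) recv 50: fwd
Round 2: pos3(id90) recv 82: drop; pos0(id14) recv 90: fwd; pos1(id82) recv 50: drop
Round 3: pos1(id82) recv 90: fwd
Round 4: pos2(id19) recv 90: fwd
Round 5: pos3(id90) recv 90: ELECTED

Answer: 14,50,90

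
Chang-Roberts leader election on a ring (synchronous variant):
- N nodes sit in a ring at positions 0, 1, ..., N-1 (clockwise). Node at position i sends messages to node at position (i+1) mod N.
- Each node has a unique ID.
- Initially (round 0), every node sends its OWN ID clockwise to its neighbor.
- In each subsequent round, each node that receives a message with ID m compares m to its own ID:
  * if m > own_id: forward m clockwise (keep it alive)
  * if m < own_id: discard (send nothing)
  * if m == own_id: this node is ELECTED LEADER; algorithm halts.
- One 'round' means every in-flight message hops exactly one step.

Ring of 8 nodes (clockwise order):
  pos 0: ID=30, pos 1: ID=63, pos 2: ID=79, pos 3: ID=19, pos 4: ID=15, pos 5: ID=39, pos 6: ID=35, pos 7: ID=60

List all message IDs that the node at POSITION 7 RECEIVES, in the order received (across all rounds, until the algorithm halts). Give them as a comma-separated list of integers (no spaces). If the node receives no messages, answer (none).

Round 1: pos1(id63) recv 30: drop; pos2(id79) recv 63: drop; pos3(id19) recv 79: fwd; pos4(id15) recv 19: fwd; pos5(id39) recv 15: drop; pos6(id35) recv 39: fwd; pos7(id60) recv 35: drop; pos0(id30) recv 60: fwd
Round 2: pos4(id15) recv 79: fwd; pos5(id39) recv 19: drop; pos7(id60) recv 39: drop; pos1(id63) recv 60: drop
Round 3: pos5(id39) recv 79: fwd
Round 4: pos6(id35) recv 79: fwd
Round 5: pos7(id60) recv 79: fwd
Round 6: pos0(id30) recv 79: fwd
Round 7: pos1(id63) recv 79: fwd
Round 8: pos2(id79) recv 79: ELECTED

Answer: 35,39,79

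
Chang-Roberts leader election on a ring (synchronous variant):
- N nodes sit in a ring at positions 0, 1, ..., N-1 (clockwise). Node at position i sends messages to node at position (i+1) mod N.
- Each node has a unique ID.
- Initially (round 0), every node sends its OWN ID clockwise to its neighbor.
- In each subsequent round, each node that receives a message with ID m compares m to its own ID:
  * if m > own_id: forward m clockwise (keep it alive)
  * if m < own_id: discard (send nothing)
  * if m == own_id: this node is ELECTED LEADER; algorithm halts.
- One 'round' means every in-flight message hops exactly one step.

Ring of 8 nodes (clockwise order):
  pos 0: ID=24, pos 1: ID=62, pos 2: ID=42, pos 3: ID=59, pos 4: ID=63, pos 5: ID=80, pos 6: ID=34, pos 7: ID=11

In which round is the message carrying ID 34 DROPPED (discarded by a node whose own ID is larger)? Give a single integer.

Round 1: pos1(id62) recv 24: drop; pos2(id42) recv 62: fwd; pos3(id59) recv 42: drop; pos4(id63) recv 59: drop; pos5(id80) recv 63: drop; pos6(id34) recv 80: fwd; pos7(id11) recv 34: fwd; pos0(id24) recv 11: drop
Round 2: pos3(id59) recv 62: fwd; pos7(id11) recv 80: fwd; pos0(id24) recv 34: fwd
Round 3: pos4(id63) recv 62: drop; pos0(id24) recv 80: fwd; pos1(id62) recv 34: drop
Round 4: pos1(id62) recv 80: fwd
Round 5: pos2(id42) recv 80: fwd
Round 6: pos3(id59) recv 80: fwd
Round 7: pos4(id63) recv 80: fwd
Round 8: pos5(id80) recv 80: ELECTED
Message ID 34 originates at pos 6; dropped at pos 1 in round 3

Answer: 3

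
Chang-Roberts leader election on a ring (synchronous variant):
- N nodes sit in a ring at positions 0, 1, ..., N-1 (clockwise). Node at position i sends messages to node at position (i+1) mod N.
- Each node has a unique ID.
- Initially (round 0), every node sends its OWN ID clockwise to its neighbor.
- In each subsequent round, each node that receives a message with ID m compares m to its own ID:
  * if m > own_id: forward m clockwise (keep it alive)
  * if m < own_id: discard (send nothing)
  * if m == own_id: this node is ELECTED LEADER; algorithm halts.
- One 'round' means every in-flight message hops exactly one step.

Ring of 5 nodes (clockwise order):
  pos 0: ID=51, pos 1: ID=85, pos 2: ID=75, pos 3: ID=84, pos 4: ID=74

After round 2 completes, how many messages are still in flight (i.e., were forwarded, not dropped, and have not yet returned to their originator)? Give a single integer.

Answer: 2

Derivation:
Round 1: pos1(id85) recv 51: drop; pos2(id75) recv 85: fwd; pos3(id84) recv 75: drop; pos4(id74) recv 84: fwd; pos0(id51) recv 74: fwd
Round 2: pos3(id84) recv 85: fwd; pos0(id51) recv 84: fwd; pos1(id85) recv 74: drop
After round 2: 2 messages still in flight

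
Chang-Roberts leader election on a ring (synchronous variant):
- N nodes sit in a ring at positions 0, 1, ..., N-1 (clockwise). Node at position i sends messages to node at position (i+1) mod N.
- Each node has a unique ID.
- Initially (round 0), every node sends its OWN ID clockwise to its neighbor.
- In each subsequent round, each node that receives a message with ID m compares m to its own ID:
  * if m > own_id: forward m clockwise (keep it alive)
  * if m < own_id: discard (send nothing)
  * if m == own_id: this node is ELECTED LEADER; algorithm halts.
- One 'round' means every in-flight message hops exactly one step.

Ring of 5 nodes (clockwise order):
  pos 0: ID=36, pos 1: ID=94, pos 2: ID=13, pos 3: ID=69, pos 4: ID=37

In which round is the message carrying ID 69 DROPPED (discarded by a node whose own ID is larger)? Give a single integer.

Answer: 3

Derivation:
Round 1: pos1(id94) recv 36: drop; pos2(id13) recv 94: fwd; pos3(id69) recv 13: drop; pos4(id37) recv 69: fwd; pos0(id36) recv 37: fwd
Round 2: pos3(id69) recv 94: fwd; pos0(id36) recv 69: fwd; pos1(id94) recv 37: drop
Round 3: pos4(id37) recv 94: fwd; pos1(id94) recv 69: drop
Round 4: pos0(id36) recv 94: fwd
Round 5: pos1(id94) recv 94: ELECTED
Message ID 69 originates at pos 3; dropped at pos 1 in round 3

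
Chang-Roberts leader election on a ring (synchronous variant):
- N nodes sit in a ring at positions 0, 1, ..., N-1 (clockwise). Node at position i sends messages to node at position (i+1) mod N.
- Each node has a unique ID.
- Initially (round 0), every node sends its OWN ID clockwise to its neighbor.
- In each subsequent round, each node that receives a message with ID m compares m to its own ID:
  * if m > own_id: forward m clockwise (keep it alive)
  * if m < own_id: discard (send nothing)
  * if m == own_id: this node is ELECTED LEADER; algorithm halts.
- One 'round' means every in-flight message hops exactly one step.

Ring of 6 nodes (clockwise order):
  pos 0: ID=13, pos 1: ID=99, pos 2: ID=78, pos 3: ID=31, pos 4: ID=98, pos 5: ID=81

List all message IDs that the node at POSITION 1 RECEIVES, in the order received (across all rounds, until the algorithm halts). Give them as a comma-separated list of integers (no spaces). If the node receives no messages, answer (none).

Round 1: pos1(id99) recv 13: drop; pos2(id78) recv 99: fwd; pos3(id31) recv 78: fwd; pos4(id98) recv 31: drop; pos5(id81) recv 98: fwd; pos0(id13) recv 81: fwd
Round 2: pos3(id31) recv 99: fwd; pos4(id98) recv 78: drop; pos0(id13) recv 98: fwd; pos1(id99) recv 81: drop
Round 3: pos4(id98) recv 99: fwd; pos1(id99) recv 98: drop
Round 4: pos5(id81) recv 99: fwd
Round 5: pos0(id13) recv 99: fwd
Round 6: pos1(id99) recv 99: ELECTED

Answer: 13,81,98,99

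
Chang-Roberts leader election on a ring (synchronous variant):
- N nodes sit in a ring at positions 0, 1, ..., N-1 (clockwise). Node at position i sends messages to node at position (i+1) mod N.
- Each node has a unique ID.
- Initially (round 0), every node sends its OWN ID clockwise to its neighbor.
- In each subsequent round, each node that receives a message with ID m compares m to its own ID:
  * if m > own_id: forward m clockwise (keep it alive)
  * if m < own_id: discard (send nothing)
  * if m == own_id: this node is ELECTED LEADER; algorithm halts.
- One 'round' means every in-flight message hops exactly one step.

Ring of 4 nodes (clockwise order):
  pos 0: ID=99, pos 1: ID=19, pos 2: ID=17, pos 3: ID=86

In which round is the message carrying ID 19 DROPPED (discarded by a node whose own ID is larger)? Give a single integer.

Round 1: pos1(id19) recv 99: fwd; pos2(id17) recv 19: fwd; pos3(id86) recv 17: drop; pos0(id99) recv 86: drop
Round 2: pos2(id17) recv 99: fwd; pos3(id86) recv 19: drop
Round 3: pos3(id86) recv 99: fwd
Round 4: pos0(id99) recv 99: ELECTED
Message ID 19 originates at pos 1; dropped at pos 3 in round 2

Answer: 2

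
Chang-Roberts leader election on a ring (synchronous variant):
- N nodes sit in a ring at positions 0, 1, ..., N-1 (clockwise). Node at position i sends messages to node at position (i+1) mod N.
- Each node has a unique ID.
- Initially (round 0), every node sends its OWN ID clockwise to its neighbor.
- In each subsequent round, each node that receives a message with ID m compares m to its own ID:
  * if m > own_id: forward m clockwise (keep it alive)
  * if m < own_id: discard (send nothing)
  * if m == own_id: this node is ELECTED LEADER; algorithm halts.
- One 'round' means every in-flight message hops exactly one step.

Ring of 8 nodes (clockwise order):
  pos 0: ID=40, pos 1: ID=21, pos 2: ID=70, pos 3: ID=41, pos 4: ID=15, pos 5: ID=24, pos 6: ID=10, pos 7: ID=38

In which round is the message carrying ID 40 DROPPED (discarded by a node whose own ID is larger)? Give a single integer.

Answer: 2

Derivation:
Round 1: pos1(id21) recv 40: fwd; pos2(id70) recv 21: drop; pos3(id41) recv 70: fwd; pos4(id15) recv 41: fwd; pos5(id24) recv 15: drop; pos6(id10) recv 24: fwd; pos7(id38) recv 10: drop; pos0(id40) recv 38: drop
Round 2: pos2(id70) recv 40: drop; pos4(id15) recv 70: fwd; pos5(id24) recv 41: fwd; pos7(id38) recv 24: drop
Round 3: pos5(id24) recv 70: fwd; pos6(id10) recv 41: fwd
Round 4: pos6(id10) recv 70: fwd; pos7(id38) recv 41: fwd
Round 5: pos7(id38) recv 70: fwd; pos0(id40) recv 41: fwd
Round 6: pos0(id40) recv 70: fwd; pos1(id21) recv 41: fwd
Round 7: pos1(id21) recv 70: fwd; pos2(id70) recv 41: drop
Round 8: pos2(id70) recv 70: ELECTED
Message ID 40 originates at pos 0; dropped at pos 2 in round 2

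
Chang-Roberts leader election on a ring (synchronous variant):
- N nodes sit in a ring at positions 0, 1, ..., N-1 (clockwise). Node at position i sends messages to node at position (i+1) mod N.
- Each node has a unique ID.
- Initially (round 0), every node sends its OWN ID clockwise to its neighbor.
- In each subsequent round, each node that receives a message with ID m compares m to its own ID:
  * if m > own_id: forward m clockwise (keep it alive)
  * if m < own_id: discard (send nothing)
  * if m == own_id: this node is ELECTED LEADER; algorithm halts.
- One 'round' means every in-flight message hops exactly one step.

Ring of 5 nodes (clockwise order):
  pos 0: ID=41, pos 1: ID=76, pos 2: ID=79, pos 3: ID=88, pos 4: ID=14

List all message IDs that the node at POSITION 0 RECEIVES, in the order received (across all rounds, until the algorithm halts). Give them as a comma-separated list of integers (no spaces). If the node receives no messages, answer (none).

Round 1: pos1(id76) recv 41: drop; pos2(id79) recv 76: drop; pos3(id88) recv 79: drop; pos4(id14) recv 88: fwd; pos0(id41) recv 14: drop
Round 2: pos0(id41) recv 88: fwd
Round 3: pos1(id76) recv 88: fwd
Round 4: pos2(id79) recv 88: fwd
Round 5: pos3(id88) recv 88: ELECTED

Answer: 14,88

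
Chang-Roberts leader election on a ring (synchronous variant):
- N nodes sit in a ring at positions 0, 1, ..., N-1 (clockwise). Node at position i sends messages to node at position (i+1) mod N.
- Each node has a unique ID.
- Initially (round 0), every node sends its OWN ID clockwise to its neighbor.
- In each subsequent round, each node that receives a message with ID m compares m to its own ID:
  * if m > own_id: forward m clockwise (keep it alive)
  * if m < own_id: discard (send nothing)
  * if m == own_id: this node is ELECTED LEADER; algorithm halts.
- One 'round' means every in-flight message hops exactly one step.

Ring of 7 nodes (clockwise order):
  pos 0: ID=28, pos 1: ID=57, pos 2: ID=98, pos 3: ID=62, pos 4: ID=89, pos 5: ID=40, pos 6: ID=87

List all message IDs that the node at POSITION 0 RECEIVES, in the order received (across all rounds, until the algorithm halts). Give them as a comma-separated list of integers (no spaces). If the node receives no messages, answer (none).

Answer: 87,89,98

Derivation:
Round 1: pos1(id57) recv 28: drop; pos2(id98) recv 57: drop; pos3(id62) recv 98: fwd; pos4(id89) recv 62: drop; pos5(id40) recv 89: fwd; pos6(id87) recv 40: drop; pos0(id28) recv 87: fwd
Round 2: pos4(id89) recv 98: fwd; pos6(id87) recv 89: fwd; pos1(id57) recv 87: fwd
Round 3: pos5(id40) recv 98: fwd; pos0(id28) recv 89: fwd; pos2(id98) recv 87: drop
Round 4: pos6(id87) recv 98: fwd; pos1(id57) recv 89: fwd
Round 5: pos0(id28) recv 98: fwd; pos2(id98) recv 89: drop
Round 6: pos1(id57) recv 98: fwd
Round 7: pos2(id98) recv 98: ELECTED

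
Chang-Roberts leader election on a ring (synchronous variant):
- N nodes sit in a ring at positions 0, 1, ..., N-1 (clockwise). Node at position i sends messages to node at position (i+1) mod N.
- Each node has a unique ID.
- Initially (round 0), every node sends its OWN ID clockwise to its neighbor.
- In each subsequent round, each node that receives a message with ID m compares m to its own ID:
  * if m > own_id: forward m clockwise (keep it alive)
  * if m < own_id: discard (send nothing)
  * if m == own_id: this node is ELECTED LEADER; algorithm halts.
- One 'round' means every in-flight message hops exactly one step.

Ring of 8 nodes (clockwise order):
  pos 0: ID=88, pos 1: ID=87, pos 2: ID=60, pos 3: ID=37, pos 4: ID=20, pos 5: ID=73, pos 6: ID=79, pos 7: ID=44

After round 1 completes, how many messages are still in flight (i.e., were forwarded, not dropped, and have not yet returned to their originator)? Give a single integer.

Answer: 5

Derivation:
Round 1: pos1(id87) recv 88: fwd; pos2(id60) recv 87: fwd; pos3(id37) recv 60: fwd; pos4(id20) recv 37: fwd; pos5(id73) recv 20: drop; pos6(id79) recv 73: drop; pos7(id44) recv 79: fwd; pos0(id88) recv 44: drop
After round 1: 5 messages still in flight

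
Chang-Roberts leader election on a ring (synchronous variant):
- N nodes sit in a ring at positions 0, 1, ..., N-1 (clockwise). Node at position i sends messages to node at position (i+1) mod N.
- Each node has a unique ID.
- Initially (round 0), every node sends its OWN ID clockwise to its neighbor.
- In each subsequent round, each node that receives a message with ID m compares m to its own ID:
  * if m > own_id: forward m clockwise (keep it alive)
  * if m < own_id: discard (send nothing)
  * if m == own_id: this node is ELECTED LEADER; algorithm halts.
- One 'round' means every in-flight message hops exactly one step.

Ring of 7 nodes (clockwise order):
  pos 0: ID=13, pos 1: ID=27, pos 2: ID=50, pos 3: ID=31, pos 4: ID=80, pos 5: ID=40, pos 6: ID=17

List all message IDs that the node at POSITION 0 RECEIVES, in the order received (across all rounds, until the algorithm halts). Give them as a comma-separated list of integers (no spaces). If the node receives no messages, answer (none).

Round 1: pos1(id27) recv 13: drop; pos2(id50) recv 27: drop; pos3(id31) recv 50: fwd; pos4(id80) recv 31: drop; pos5(id40) recv 80: fwd; pos6(id17) recv 40: fwd; pos0(id13) recv 17: fwd
Round 2: pos4(id80) recv 50: drop; pos6(id17) recv 80: fwd; pos0(id13) recv 40: fwd; pos1(id27) recv 17: drop
Round 3: pos0(id13) recv 80: fwd; pos1(id27) recv 40: fwd
Round 4: pos1(id27) recv 80: fwd; pos2(id50) recv 40: drop
Round 5: pos2(id50) recv 80: fwd
Round 6: pos3(id31) recv 80: fwd
Round 7: pos4(id80) recv 80: ELECTED

Answer: 17,40,80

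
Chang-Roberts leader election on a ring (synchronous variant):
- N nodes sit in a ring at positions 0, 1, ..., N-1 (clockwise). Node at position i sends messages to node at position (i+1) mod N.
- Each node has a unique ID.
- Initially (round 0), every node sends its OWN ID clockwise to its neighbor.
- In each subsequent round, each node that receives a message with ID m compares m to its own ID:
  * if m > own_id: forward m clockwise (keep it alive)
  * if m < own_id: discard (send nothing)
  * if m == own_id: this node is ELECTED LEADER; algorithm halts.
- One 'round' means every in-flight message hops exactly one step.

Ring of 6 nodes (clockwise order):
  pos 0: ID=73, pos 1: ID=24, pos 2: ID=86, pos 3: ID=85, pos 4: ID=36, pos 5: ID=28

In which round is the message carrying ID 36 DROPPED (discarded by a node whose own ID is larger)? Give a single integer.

Answer: 2

Derivation:
Round 1: pos1(id24) recv 73: fwd; pos2(id86) recv 24: drop; pos3(id85) recv 86: fwd; pos4(id36) recv 85: fwd; pos5(id28) recv 36: fwd; pos0(id73) recv 28: drop
Round 2: pos2(id86) recv 73: drop; pos4(id36) recv 86: fwd; pos5(id28) recv 85: fwd; pos0(id73) recv 36: drop
Round 3: pos5(id28) recv 86: fwd; pos0(id73) recv 85: fwd
Round 4: pos0(id73) recv 86: fwd; pos1(id24) recv 85: fwd
Round 5: pos1(id24) recv 86: fwd; pos2(id86) recv 85: drop
Round 6: pos2(id86) recv 86: ELECTED
Message ID 36 originates at pos 4; dropped at pos 0 in round 2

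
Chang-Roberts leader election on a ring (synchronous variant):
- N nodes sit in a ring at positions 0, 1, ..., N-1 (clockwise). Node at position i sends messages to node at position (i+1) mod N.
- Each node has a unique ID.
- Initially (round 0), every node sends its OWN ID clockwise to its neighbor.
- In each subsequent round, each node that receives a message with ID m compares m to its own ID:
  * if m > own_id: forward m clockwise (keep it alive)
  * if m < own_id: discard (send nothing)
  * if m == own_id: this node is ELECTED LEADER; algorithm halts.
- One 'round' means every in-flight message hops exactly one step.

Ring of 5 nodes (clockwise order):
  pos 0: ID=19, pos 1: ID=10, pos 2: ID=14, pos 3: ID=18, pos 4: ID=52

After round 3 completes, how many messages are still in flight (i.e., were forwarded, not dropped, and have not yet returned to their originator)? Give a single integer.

Round 1: pos1(id10) recv 19: fwd; pos2(id14) recv 10: drop; pos3(id18) recv 14: drop; pos4(id52) recv 18: drop; pos0(id19) recv 52: fwd
Round 2: pos2(id14) recv 19: fwd; pos1(id10) recv 52: fwd
Round 3: pos3(id18) recv 19: fwd; pos2(id14) recv 52: fwd
After round 3: 2 messages still in flight

Answer: 2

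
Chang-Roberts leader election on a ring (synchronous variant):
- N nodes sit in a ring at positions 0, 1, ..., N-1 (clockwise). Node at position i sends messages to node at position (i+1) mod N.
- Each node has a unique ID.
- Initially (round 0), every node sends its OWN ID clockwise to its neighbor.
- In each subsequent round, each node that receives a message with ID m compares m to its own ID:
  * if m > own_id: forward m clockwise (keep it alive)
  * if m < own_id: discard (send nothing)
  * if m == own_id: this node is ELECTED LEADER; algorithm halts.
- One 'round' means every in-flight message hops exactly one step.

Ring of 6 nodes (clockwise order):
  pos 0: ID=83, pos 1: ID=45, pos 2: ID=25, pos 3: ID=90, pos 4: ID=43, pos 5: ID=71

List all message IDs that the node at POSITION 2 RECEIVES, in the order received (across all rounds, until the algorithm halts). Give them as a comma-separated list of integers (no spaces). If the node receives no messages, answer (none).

Round 1: pos1(id45) recv 83: fwd; pos2(id25) recv 45: fwd; pos3(id90) recv 25: drop; pos4(id43) recv 90: fwd; pos5(id71) recv 43: drop; pos0(id83) recv 71: drop
Round 2: pos2(id25) recv 83: fwd; pos3(id90) recv 45: drop; pos5(id71) recv 90: fwd
Round 3: pos3(id90) recv 83: drop; pos0(id83) recv 90: fwd
Round 4: pos1(id45) recv 90: fwd
Round 5: pos2(id25) recv 90: fwd
Round 6: pos3(id90) recv 90: ELECTED

Answer: 45,83,90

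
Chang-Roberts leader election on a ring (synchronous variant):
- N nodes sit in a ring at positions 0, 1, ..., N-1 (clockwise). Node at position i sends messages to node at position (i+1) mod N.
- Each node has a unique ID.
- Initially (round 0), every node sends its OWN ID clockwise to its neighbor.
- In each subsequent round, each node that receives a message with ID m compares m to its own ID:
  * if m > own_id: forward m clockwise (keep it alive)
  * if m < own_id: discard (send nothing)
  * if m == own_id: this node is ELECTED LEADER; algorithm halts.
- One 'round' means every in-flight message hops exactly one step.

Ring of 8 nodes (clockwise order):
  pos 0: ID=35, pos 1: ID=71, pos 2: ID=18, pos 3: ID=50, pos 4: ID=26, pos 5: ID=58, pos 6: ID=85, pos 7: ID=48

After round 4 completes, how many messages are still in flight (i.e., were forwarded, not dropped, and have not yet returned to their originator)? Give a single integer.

Round 1: pos1(id71) recv 35: drop; pos2(id18) recv 71: fwd; pos3(id50) recv 18: drop; pos4(id26) recv 50: fwd; pos5(id58) recv 26: drop; pos6(id85) recv 58: drop; pos7(id48) recv 85: fwd; pos0(id35) recv 48: fwd
Round 2: pos3(id50) recv 71: fwd; pos5(id58) recv 50: drop; pos0(id35) recv 85: fwd; pos1(id71) recv 48: drop
Round 3: pos4(id26) recv 71: fwd; pos1(id71) recv 85: fwd
Round 4: pos5(id58) recv 71: fwd; pos2(id18) recv 85: fwd
After round 4: 2 messages still in flight

Answer: 2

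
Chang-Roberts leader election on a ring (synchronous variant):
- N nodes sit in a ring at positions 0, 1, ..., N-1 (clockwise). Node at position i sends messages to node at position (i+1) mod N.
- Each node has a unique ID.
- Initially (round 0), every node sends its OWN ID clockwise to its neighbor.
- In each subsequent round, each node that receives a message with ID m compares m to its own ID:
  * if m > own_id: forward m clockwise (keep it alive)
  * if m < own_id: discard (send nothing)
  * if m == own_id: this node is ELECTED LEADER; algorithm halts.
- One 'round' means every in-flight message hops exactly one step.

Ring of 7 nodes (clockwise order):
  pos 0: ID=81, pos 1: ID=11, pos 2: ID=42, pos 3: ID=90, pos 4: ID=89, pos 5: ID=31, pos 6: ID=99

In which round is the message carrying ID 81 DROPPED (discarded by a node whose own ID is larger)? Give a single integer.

Answer: 3

Derivation:
Round 1: pos1(id11) recv 81: fwd; pos2(id42) recv 11: drop; pos3(id90) recv 42: drop; pos4(id89) recv 90: fwd; pos5(id31) recv 89: fwd; pos6(id99) recv 31: drop; pos0(id81) recv 99: fwd
Round 2: pos2(id42) recv 81: fwd; pos5(id31) recv 90: fwd; pos6(id99) recv 89: drop; pos1(id11) recv 99: fwd
Round 3: pos3(id90) recv 81: drop; pos6(id99) recv 90: drop; pos2(id42) recv 99: fwd
Round 4: pos3(id90) recv 99: fwd
Round 5: pos4(id89) recv 99: fwd
Round 6: pos5(id31) recv 99: fwd
Round 7: pos6(id99) recv 99: ELECTED
Message ID 81 originates at pos 0; dropped at pos 3 in round 3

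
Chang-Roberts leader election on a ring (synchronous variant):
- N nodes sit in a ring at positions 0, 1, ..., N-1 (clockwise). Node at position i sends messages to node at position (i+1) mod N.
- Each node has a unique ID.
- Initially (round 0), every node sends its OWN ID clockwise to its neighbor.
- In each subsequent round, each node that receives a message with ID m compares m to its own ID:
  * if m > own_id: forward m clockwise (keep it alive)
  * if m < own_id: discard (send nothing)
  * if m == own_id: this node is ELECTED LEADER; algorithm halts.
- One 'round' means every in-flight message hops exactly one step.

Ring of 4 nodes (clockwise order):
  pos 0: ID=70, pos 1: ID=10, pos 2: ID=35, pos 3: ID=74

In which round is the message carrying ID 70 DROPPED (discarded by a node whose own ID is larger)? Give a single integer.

Answer: 3

Derivation:
Round 1: pos1(id10) recv 70: fwd; pos2(id35) recv 10: drop; pos3(id74) recv 35: drop; pos0(id70) recv 74: fwd
Round 2: pos2(id35) recv 70: fwd; pos1(id10) recv 74: fwd
Round 3: pos3(id74) recv 70: drop; pos2(id35) recv 74: fwd
Round 4: pos3(id74) recv 74: ELECTED
Message ID 70 originates at pos 0; dropped at pos 3 in round 3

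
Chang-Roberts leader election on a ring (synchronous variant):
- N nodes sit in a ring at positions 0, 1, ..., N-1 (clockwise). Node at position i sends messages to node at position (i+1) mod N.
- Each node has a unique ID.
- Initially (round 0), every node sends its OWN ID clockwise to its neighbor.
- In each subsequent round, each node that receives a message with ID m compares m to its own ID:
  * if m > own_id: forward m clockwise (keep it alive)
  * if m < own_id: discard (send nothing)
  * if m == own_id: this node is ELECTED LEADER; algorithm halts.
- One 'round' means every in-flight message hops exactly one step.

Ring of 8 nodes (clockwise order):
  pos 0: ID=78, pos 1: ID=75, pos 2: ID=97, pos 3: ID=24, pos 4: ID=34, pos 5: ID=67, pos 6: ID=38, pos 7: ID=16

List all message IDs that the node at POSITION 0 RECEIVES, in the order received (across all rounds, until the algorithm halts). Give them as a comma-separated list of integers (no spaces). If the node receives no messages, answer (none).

Answer: 16,38,67,97

Derivation:
Round 1: pos1(id75) recv 78: fwd; pos2(id97) recv 75: drop; pos3(id24) recv 97: fwd; pos4(id34) recv 24: drop; pos5(id67) recv 34: drop; pos6(id38) recv 67: fwd; pos7(id16) recv 38: fwd; pos0(id78) recv 16: drop
Round 2: pos2(id97) recv 78: drop; pos4(id34) recv 97: fwd; pos7(id16) recv 67: fwd; pos0(id78) recv 38: drop
Round 3: pos5(id67) recv 97: fwd; pos0(id78) recv 67: drop
Round 4: pos6(id38) recv 97: fwd
Round 5: pos7(id16) recv 97: fwd
Round 6: pos0(id78) recv 97: fwd
Round 7: pos1(id75) recv 97: fwd
Round 8: pos2(id97) recv 97: ELECTED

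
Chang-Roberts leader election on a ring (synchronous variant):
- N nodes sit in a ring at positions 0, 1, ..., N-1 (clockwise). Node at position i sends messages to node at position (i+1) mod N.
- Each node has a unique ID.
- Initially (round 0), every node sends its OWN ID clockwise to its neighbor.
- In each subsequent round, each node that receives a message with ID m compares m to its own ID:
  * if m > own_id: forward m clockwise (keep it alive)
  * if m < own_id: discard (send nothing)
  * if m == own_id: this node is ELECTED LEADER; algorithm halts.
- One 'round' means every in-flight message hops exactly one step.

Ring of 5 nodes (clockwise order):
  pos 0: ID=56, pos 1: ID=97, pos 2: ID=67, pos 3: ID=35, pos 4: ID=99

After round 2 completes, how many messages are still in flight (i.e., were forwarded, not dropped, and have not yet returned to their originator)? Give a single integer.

Round 1: pos1(id97) recv 56: drop; pos2(id67) recv 97: fwd; pos3(id35) recv 67: fwd; pos4(id99) recv 35: drop; pos0(id56) recv 99: fwd
Round 2: pos3(id35) recv 97: fwd; pos4(id99) recv 67: drop; pos1(id97) recv 99: fwd
After round 2: 2 messages still in flight

Answer: 2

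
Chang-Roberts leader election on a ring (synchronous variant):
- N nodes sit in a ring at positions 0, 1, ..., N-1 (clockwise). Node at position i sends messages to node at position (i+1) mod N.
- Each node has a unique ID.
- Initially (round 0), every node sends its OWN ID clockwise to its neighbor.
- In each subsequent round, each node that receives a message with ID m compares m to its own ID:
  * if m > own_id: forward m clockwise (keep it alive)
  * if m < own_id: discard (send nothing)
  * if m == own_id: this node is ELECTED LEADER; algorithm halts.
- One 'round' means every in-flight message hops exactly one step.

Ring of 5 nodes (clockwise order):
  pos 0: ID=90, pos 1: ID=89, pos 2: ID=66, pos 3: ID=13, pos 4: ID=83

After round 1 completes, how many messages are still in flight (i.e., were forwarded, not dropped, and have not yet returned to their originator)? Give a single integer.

Answer: 3

Derivation:
Round 1: pos1(id89) recv 90: fwd; pos2(id66) recv 89: fwd; pos3(id13) recv 66: fwd; pos4(id83) recv 13: drop; pos0(id90) recv 83: drop
After round 1: 3 messages still in flight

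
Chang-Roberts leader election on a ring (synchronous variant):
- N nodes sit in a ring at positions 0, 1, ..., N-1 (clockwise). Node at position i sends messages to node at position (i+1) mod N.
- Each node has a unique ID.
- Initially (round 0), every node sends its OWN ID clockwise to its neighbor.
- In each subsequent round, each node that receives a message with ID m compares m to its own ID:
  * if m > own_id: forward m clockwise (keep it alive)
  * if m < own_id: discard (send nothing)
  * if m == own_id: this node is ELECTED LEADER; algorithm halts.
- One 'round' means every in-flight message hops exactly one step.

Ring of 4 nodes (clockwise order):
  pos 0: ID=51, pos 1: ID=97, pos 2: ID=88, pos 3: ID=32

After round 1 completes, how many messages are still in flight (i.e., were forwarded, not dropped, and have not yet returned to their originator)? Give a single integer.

Answer: 2

Derivation:
Round 1: pos1(id97) recv 51: drop; pos2(id88) recv 97: fwd; pos3(id32) recv 88: fwd; pos0(id51) recv 32: drop
After round 1: 2 messages still in flight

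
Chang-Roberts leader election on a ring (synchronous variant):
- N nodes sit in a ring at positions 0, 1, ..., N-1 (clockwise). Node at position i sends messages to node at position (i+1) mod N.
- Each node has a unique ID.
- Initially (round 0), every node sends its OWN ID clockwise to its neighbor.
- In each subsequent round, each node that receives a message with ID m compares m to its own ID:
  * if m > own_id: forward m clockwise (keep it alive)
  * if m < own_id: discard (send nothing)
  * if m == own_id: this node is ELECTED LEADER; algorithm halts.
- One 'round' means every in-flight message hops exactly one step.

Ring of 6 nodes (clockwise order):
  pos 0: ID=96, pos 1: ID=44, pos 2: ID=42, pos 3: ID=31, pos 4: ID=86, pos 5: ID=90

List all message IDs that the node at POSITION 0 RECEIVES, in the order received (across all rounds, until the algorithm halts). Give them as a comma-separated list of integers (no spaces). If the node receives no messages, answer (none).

Answer: 90,96

Derivation:
Round 1: pos1(id44) recv 96: fwd; pos2(id42) recv 44: fwd; pos3(id31) recv 42: fwd; pos4(id86) recv 31: drop; pos5(id90) recv 86: drop; pos0(id96) recv 90: drop
Round 2: pos2(id42) recv 96: fwd; pos3(id31) recv 44: fwd; pos4(id86) recv 42: drop
Round 3: pos3(id31) recv 96: fwd; pos4(id86) recv 44: drop
Round 4: pos4(id86) recv 96: fwd
Round 5: pos5(id90) recv 96: fwd
Round 6: pos0(id96) recv 96: ELECTED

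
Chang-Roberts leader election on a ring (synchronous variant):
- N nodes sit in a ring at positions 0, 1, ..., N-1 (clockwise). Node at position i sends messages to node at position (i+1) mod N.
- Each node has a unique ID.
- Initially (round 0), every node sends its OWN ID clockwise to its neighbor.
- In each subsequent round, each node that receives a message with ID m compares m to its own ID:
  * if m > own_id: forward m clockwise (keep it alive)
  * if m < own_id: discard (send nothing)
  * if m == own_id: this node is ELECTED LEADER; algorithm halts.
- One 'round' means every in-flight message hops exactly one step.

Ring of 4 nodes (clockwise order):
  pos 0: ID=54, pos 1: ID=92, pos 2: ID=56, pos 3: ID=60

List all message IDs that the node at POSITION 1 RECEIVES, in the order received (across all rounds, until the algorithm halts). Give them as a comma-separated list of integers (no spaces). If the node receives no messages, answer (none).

Answer: 54,60,92

Derivation:
Round 1: pos1(id92) recv 54: drop; pos2(id56) recv 92: fwd; pos3(id60) recv 56: drop; pos0(id54) recv 60: fwd
Round 2: pos3(id60) recv 92: fwd; pos1(id92) recv 60: drop
Round 3: pos0(id54) recv 92: fwd
Round 4: pos1(id92) recv 92: ELECTED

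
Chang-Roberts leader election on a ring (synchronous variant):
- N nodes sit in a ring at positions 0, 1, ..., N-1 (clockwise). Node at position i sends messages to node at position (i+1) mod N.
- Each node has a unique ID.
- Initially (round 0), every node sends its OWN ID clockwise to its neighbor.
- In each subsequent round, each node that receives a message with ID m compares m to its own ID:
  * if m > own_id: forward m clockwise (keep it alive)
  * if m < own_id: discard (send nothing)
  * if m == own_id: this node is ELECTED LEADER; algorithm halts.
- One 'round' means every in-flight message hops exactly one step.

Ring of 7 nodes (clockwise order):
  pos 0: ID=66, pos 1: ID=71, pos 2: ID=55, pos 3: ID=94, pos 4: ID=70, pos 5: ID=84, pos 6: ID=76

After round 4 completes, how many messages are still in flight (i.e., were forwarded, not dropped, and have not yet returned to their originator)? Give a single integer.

Round 1: pos1(id71) recv 66: drop; pos2(id55) recv 71: fwd; pos3(id94) recv 55: drop; pos4(id70) recv 94: fwd; pos5(id84) recv 70: drop; pos6(id76) recv 84: fwd; pos0(id66) recv 76: fwd
Round 2: pos3(id94) recv 71: drop; pos5(id84) recv 94: fwd; pos0(id66) recv 84: fwd; pos1(id71) recv 76: fwd
Round 3: pos6(id76) recv 94: fwd; pos1(id71) recv 84: fwd; pos2(id55) recv 76: fwd
Round 4: pos0(id66) recv 94: fwd; pos2(id55) recv 84: fwd; pos3(id94) recv 76: drop
After round 4: 2 messages still in flight

Answer: 2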